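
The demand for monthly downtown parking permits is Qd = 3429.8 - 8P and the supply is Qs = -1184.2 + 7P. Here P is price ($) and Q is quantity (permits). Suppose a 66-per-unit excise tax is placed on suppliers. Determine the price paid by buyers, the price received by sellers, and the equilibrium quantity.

P_b = 338.4, P_s = 272.4, Q = 722.6

With a tax of 66 on suppliers, they supply based on the net price P_s = P_b - 66, so Qs = -1646.2 + 7P_b.
Equate demand and the shifted supply: 3429.8 - 8P_b = -1646.2 + 7P_b, giving 15P_b = 5076, so P_b = 338.4.
So P_s = 272.4 and the quantity traded is Q = 3429.8 - 8(338.4) = 722.6.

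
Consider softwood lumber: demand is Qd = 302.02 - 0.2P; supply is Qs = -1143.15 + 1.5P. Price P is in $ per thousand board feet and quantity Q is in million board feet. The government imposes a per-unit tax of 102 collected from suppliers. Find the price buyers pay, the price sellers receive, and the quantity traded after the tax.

Suppliers keep P_s = P_b - 102 per unit, so supply in terms of the buyer price is Qs = -1296.15 + 1.5P_b.
Equate demand and the shifted supply: 302.02 - 0.2P_b = -1296.15 + 1.5P_b, giving 1.7P_b = 1598.17, so P_b = 940.1.
Then P_s = 940.1 - 102 = 838.1 and Q = 302.02 - 0.2(940.1) = 114.

P_b = 940.1, P_s = 838.1, Q = 114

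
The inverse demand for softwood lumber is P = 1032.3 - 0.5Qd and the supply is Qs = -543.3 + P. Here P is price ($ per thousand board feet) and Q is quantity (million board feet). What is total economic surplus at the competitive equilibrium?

Total surplus = 79707

Solving each curve for Q: Qd = 2064.6 - 2P.
Set Qd = Qs: 2064.6 - 2P = -543.3 + P, so 2607.9 = 3P and P* = 869.3.
From the demand curve, Q* = 2064.6 - 2(869.3) = 326.
Demand choke price = 1032.3; supply choke price = 543.3. CS = ½(1032.3 - 869.3)(326) = 26569; PS = ½(869.3 - 543.3)(326) = 53138. Total surplus = 79707.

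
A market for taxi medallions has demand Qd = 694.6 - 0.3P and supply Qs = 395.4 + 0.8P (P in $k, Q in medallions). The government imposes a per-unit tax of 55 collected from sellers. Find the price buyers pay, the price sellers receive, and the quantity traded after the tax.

P_b = 312, P_s = 257, Q = 601

With a tax of 55 on sellers, they supply based on the net price P_s = P_b - 55, so Qs = 351.4 + 0.8P_b.
Market clearing requires 694.6 - 0.3P_b = 351.4 + 0.8P_b; hence 343.2 = 1.1P_b and P_b = 312.
So P_s = 257 and the quantity traded is Q = 694.6 - 0.3(312) = 601.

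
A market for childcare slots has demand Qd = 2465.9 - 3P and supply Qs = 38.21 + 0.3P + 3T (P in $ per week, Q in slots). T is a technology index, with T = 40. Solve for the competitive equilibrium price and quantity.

With T = 40, supply is Qs = 158.21 + 0.3P.
The market clears where 2465.9 - 3P = 158.21 + 0.3P. Rearranging, 3.3P = 2307.69, hence P* = 699.3.
Substitute back: Q* = 2465.9 - 3(699.3) = 368.

P* = 699.3, Q* = 368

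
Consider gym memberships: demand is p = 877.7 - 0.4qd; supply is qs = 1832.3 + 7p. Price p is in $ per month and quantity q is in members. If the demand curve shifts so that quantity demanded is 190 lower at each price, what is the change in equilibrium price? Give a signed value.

In direct form, qd = 2194.25 - 2.5p.
Equating demand and supply, 2194.25 - 2.5p = 1832.3 + 7p gives 9.5p = 361.95, so p* = 38.1.
From the demand curve, q* = 2194.25 - 2.5(38.1) = 2099.
After the shift, demand is qd = 2004.25 - 2.5p.
The new intersection has 171.95 = 9.5p, i.e. p = 18.1, q = 1959.
Δp = 18.1 - 38.1 = -20.

Δp = -20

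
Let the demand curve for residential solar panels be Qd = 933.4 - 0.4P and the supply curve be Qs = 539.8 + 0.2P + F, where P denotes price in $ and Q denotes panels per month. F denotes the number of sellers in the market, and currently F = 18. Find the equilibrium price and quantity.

P* = 626, Q* = 683

With F = 18, supply is Qs = 557.8 + 0.2P.
Equating demand and supply, 933.4 - 0.4P = 557.8 + 0.2P gives 0.6P = 375.6, so P* = 626.
Substitute back: Q* = 933.4 - 0.4(626) = 683.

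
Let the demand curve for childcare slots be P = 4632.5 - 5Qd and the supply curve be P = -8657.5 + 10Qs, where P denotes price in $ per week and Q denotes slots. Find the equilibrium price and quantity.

In direct form, Qd = 926.5 - 0.2P and Qs = 865.75 + 0.1P.
Set Qd = Qs: 926.5 - 0.2P = 865.75 + 0.1P, so 60.75 = 0.3P and P* = 202.5.
Plugging P* into demand: Q* = 926.5 - 0.2(202.5) = 886.

P* = 202.5, Q* = 886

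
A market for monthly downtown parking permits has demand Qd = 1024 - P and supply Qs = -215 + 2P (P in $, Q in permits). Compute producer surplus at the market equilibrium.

Producer surplus = 93330.25

The market clears where 1024 - P = -215 + 2P. Rearranging, 3P = 1239, hence P* = 413.
From the demand curve, Q* = 1024 - 413 = 611.
Supply choke price (Qs = 0): P = 107.5. Producer surplus = ½ × (413 - 107.5) × 611 = 93330.25.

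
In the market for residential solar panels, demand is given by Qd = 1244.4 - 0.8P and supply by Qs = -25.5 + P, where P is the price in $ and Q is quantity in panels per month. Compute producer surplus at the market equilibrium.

Equating demand and supply, 1244.4 - 0.8P = -25.5 + P gives 1.8P = 1269.9, so P* = 705.5.
Substitute back: Q* = 1244.4 - 0.8(705.5) = 680.
Supply choke price (Qs = 0): P = 25.5. Producer surplus = ½ × (705.5 - 25.5) × 680 = 231200.

Producer surplus = 231200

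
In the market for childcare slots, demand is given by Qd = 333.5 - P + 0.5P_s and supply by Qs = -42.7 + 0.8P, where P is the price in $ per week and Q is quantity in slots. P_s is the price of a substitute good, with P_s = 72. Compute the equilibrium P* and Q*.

P* = 229, Q* = 140.5

With P_s = 72, demand is Qd = 369.5 - P.
At equilibrium Qd = Qs, so 369.5 - P = -42.7 + 0.8P; collecting terms, 412.2 = 1.8P and P* = 229.
From the demand curve, Q* = 369.5 - 229 = 140.5.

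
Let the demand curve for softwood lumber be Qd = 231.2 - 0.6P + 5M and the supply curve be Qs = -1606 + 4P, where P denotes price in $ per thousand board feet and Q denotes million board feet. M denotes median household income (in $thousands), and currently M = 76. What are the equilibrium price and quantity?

With M = 76, demand is Qd = 611.2 - 0.6P.
The market clears where 611.2 - 0.6P = -1606 + 4P. Rearranging, 4.6P = 2217.2, hence P* = 482.
Plugging P* into demand: Q* = 611.2 - 0.6(482) = 322.

P* = 482, Q* = 322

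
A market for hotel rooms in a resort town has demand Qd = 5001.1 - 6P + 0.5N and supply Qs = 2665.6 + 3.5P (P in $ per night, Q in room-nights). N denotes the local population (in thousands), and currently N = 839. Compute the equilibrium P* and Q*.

P* = 290, Q* = 3680.6

With N = 839, demand is Qd = 5420.6 - 6P.
The market clears where 5420.6 - 6P = 2665.6 + 3.5P. Rearranging, 9.5P = 2755, hence P* = 290.
From the demand curve, Q* = 5420.6 - 6(290) = 3680.6.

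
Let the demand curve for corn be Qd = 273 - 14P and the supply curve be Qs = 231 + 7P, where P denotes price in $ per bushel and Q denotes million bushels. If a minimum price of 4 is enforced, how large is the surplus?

Surplus = 42

Evaluating both curves at the floor price 4 gives Qd = 217, Qs = 259.
Surplus = Qs - Qd = 259 - 217 = 42.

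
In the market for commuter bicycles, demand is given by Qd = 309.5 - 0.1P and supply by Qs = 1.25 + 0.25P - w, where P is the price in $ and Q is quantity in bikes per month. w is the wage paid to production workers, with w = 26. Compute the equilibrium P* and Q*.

P* = 955, Q* = 214

With w = 26, supply is Qs = -24.75 + 0.25P.
Equating demand and supply, 309.5 - 0.1P = -24.75 + 0.25P gives 0.35P = 334.25, so P* = 955.
From the demand curve, Q* = 309.5 - 0.1(955) = 214.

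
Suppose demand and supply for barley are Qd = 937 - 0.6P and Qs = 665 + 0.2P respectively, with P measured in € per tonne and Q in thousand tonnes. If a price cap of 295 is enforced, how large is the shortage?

Shortage = 36

At P = 295: Qd = 760 and Qs = 724.
Shortage = Qd - Qs = 760 - 724 = 36.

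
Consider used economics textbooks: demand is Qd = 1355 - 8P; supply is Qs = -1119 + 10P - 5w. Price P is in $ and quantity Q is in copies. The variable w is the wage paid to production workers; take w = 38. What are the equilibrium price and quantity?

With w = 38, supply is Qs = -1309 + 10P.
At equilibrium Qd = Qs, so 1355 - 8P = -1309 + 10P; collecting terms, 2664 = 18P and P* = 148.
From the demand curve, Q* = 1355 - 8(148) = 171.

P* = 148, Q* = 171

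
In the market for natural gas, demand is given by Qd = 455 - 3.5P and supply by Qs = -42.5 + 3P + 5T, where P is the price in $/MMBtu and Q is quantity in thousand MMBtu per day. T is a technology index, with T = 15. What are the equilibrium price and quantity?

P* = 65, Q* = 227.5

With T = 15, supply is Qs = 32.5 + 3P.
Set Qd = Qs: 455 - 3.5P = 32.5 + 3P, so 422.5 = 6.5P and P* = 65.
Then Q* = 455 - 3.5(65) = 227.5.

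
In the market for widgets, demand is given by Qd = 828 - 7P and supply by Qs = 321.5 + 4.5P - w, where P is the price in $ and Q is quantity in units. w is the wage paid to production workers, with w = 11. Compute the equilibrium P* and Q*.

P* = 45, Q* = 513

With w = 11, supply is Qs = 310.5 + 4.5P.
Equating demand and supply, 828 - 7P = 310.5 + 4.5P gives 11.5P = 517.5, so P* = 45.
Substitute back: Q* = 828 - 7(45) = 513.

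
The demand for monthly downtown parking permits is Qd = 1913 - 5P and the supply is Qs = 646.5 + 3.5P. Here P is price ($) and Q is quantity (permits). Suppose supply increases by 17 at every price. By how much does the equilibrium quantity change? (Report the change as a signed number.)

ΔQ = 10

Equating demand and supply, 1913 - 5P = 646.5 + 3.5P gives 8.5P = 1266.5, so P* = 149.
From the demand curve, Q* = 1913 - 5(149) = 1168.
After the shift, supply is Qs = 663.5 + 3.5P.
Re-solving, 8.5P = 1249.5 gives P = 147 and Q = 1178.
ΔQ = 1178 - 1168 = 10.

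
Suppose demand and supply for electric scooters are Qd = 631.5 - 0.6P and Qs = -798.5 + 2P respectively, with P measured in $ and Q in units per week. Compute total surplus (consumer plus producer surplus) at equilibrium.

Equating demand and supply, 631.5 - 0.6P = -798.5 + 2P gives 2.6P = 1430, so P* = 550.
From the demand curve, Q* = 631.5 - 0.6(550) = 301.5.
Demand choke price = 1052.5; supply choke price = 399.25. CS = ½(1052.5 - 550)(301.5) = 75751.875; PS = ½(550 - 399.25)(301.5) = 22725.5625. Total surplus = 98477.4375.

Total surplus = 98477.4375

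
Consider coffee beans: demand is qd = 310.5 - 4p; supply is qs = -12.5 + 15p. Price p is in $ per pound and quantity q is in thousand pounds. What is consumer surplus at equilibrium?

Set qd = qs: 310.5 - 4p = -12.5 + 15p, so 323 = 19p and p* = 17.
Plugging p* into demand: q* = 310.5 - 4(17) = 242.5.
Demand choke price (qd = 0): p = 310.5/4 = 77.625. Consumer surplus = ½ × (77.625 - 17) × 242.5 = 7350.78125.

Consumer surplus = 7350.78125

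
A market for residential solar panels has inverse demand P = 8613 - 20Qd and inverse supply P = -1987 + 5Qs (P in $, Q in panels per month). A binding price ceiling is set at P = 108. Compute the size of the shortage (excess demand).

Inverting to quantity form: Qd = 430.65 - 0.05P and Qs = 397.4 + 0.2P.
Evaluating both curves at the ceiling price 108 gives Qd = 425.25, Qs = 419.
Shortage = Qd - Qs = 425.25 - 419 = 6.25.

Shortage = 6.25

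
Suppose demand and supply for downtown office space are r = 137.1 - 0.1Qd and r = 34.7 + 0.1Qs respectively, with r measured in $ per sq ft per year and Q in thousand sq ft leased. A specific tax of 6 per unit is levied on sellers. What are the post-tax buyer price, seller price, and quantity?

r_b = 88.9, r_s = 82.9, Q = 482

In direct form, Qd = 1371 - 10r and Qs = -347 + 10r.
With a tax of 6 on sellers, they supply based on the net price r_s = r_b - 6, so Qs = -407 + 10r_b.
Equate demand and the shifted supply: 1371 - 10r_b = -407 + 10r_b, giving 20r_b = 1778, so r_b = 88.9.
So r_s = 82.9 and the quantity traded is Q = 1371 - 10(88.9) = 482.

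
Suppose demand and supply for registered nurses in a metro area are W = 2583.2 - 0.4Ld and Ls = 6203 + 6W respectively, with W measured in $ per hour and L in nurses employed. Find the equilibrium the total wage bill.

The total wage bill = 191490

Inverting to quantity form: Ld = 6458 - 2.5W.
The market clears where 6458 - 2.5W = 6203 + 6W. Rearranging, 8.5W = 255, hence W* = 30.
Plugging W* into demand: L* = 6458 - 2.5(30) = 6383.
The total wage bill = W* × L* = 30 × 6383 = 191490.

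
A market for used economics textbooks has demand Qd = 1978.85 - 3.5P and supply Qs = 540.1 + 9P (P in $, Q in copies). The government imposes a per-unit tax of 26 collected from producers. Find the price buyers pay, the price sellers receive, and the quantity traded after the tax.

P_b = 133.82, P_s = 107.82, Q = 1510.48

The tax drives a wedge P_b - P_s = 26. Substituting P_s = P_b - 26 into supply: Qs = 306.1 + 9P_b.
Equate demand and the shifted supply: 1978.85 - 3.5P_b = 306.1 + 9P_b, giving 12.5P_b = 1672.75, so P_b = 133.82.
Then P_s = 133.82 - 26 = 107.82 and Q = 1978.85 - 3.5(133.82) = 1510.48.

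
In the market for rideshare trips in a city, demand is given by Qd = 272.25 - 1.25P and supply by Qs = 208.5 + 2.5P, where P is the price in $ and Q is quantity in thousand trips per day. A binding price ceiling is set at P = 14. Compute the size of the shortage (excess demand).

Shortage = 11.25

At P = 14: Qd = 254.75 and Qs = 243.5.
Shortage = Qd - Qs = 254.75 - 243.5 = 11.25.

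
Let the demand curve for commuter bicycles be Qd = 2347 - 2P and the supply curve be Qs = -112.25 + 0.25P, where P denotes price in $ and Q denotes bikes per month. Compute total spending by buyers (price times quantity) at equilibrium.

The market clears where 2347 - 2P = -112.25 + 0.25P. Rearranging, 2.25P = 2459.25, hence P* = 1093.
Plugging P* into demand: Q* = 2347 - 2(1093) = 161.
Total spending by buyers = P* × Q* = 1093 × 161 = 175973.

Total spending by buyers = 175973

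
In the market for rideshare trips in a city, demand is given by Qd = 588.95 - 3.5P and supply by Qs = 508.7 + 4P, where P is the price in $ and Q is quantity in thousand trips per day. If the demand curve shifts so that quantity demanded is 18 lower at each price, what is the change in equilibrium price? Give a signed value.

ΔP = -2.4

The market clears where 588.95 - 3.5P = 508.7 + 4P. Rearranging, 7.5P = 80.25, hence P* = 10.7.
Plugging P* into demand: Q* = 588.95 - 3.5(10.7) = 551.5.
After the shift, demand is Qd = 570.95 - 3.5P.
The new intersection has 62.25 = 7.5P, i.e. P = 8.3, Q = 541.9.
ΔP = 8.3 - 10.7 = -2.4.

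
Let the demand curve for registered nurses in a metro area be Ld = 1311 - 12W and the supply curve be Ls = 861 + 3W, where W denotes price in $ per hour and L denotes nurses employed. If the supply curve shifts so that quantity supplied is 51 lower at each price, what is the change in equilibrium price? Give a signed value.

Equating demand and supply, 1311 - 12W = 861 + 3W gives 15W = 450, so W* = 30.
Then L* = 1311 - 12(30) = 951.
After the shift, supply is Ls = 810 + 3W.
Re-solving, 15W = 501 gives W = 33.4 and L = 910.2.
ΔW = 33.4 - 30 = 3.4.

ΔW = 3.4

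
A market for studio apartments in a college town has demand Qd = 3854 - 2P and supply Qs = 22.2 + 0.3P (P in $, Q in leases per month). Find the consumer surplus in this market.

Consumer surplus = 68121

At equilibrium Qd = Qs, so 3854 - 2P = 22.2 + 0.3P; collecting terms, 3831.8 = 2.3P and P* = 1666.
Then Q* = 3854 - 2(1666) = 522.
Demand choke price (Qd = 0): P = 3854/2 = 1927. Consumer surplus = ½ × (1927 - 1666) × 522 = 68121.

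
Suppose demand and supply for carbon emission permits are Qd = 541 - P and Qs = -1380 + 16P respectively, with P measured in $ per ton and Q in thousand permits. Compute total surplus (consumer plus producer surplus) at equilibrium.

Total surplus = 97316.5

Set Qd = Qs: 541 - P = -1380 + 16P, so 1921 = 17P and P* = 113.
Substitute back: Q* = 541 - 113 = 428.
Demand choke price = 541; supply choke price = 86.25. CS = ½(541 - 113)(428) = 91592; PS = ½(113 - 86.25)(428) = 5724.5. Total surplus = 97316.5.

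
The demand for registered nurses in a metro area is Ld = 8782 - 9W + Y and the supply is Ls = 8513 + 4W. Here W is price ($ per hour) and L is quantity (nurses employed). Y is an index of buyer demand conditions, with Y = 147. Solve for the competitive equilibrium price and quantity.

W* = 32, L* = 8641

With Y = 147, demand is Ld = 8929 - 9W.
The market clears where 8929 - 9W = 8513 + 4W. Rearranging, 13W = 416, hence W* = 32.
Then L* = 8929 - 9(32) = 8641.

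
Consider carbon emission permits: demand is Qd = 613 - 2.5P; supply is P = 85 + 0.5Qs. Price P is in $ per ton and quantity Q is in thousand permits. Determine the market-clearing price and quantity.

P* = 174, Q* = 178

In direct form, Qs = -170 + 2P.
The market clears where 613 - 2.5P = -170 + 2P. Rearranging, 4.5P = 783, hence P* = 174.
Plugging P* into demand: Q* = 613 - 2.5(174) = 178.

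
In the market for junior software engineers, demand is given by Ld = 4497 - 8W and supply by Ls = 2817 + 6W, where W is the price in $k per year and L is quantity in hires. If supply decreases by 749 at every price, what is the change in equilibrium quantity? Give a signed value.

The market clears where 4497 - 8W = 2817 + 6W. Rearranging, 14W = 1680, hence W* = 120.
Then L* = 4497 - 8(120) = 3537.
After the shift, supply is Ls = 2068 + 6W.
The new intersection has 2429 = 14W, i.e. W = 173.5, L = 3109.
ΔL = 3109 - 3537 = -428.

ΔL = -428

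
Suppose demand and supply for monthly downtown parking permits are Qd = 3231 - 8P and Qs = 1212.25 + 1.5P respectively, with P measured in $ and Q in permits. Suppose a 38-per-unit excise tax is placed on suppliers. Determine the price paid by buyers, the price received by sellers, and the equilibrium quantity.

With a tax of 38 on suppliers, they supply based on the net price P_s = P_b - 38, so Qs = 1155.25 + 1.5P_b.
Set Qd = Qs: 3231 - 8P_b = 1155.25 + 1.5P_b, so 2075.75 = 9.5P_b and P_b = 218.5.
So P_s = 180.5 and the quantity traded is Q = 3231 - 8(218.5) = 1483.

P_b = 218.5, P_s = 180.5, Q = 1483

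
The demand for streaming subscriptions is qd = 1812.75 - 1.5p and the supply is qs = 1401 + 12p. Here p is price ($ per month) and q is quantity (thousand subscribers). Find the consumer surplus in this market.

Consumer surplus = 1040763

The market clears where 1812.75 - 1.5p = 1401 + 12p. Rearranging, 13.5p = 411.75, hence p* = 30.5.
Then q* = 1812.75 - 1.5(30.5) = 1767.
Demand choke price (qd = 0): p = 1812.75/1.5 = 1208.5. Consumer surplus = ½ × (1208.5 - 30.5) × 1767 = 1040763.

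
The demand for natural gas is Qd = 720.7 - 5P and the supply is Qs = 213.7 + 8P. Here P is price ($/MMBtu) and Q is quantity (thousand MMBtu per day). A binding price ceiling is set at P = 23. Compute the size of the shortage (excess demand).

At P = 23: Qd = 605.7 and Qs = 397.7.
Shortage = Qd - Qs = 605.7 - 397.7 = 208.

Shortage = 208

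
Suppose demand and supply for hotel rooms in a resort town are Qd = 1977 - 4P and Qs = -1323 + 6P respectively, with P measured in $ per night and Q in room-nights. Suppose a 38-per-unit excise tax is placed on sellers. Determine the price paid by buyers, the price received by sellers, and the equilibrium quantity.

With a tax of 38 on sellers, they supply based on the net price P_s = P_b - 38, so Qs = -1551 + 6P_b.
Set Qd = Qs: 1977 - 4P_b = -1551 + 6P_b, so 3528 = 10P_b and P_b = 352.8.
So P_s = 314.8 and the quantity traded is Q = 1977 - 4(352.8) = 565.8.

P_b = 352.8, P_s = 314.8, Q = 565.8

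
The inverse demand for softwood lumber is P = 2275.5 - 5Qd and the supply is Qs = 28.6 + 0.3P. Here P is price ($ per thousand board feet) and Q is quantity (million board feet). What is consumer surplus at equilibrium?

Consumer surplus = 202350.625

Inverting to quantity form: Qd = 455.1 - 0.2P.
The market clears where 455.1 - 0.2P = 28.6 + 0.3P. Rearranging, 0.5P = 426.5, hence P* = 853.
Plugging P* into demand: Q* = 455.1 - 0.2(853) = 284.5.
Demand choke price (Qd = 0): P = 455.1/0.2 = 2275.5. Consumer surplus = ½ × (2275.5 - 853) × 284.5 = 202350.625.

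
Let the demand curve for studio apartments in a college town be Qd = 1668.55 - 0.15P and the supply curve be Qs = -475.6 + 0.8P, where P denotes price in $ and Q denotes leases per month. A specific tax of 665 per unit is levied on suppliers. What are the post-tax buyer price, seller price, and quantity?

P_b = 2817, P_s = 2152, Q = 1246

The tax drives a wedge P_b - P_s = 665. Substituting P_s = P_b - 665 into supply: Qs = -1007.6 + 0.8P_b.
Market clearing requires 1668.55 - 0.15P_b = -1007.6 + 0.8P_b; hence 2676.15 = 0.95P_b and P_b = 2817.
So P_s = 2152 and the quantity traded is Q = 1668.55 - 0.15(2817) = 1246.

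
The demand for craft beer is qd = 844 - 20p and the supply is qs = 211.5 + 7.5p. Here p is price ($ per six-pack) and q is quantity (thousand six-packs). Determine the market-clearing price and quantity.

Equating demand and supply, 844 - 20p = 211.5 + 7.5p gives 27.5p = 632.5, so p* = 23.
From the demand curve, q* = 844 - 20(23) = 384.

p* = 23, q* = 384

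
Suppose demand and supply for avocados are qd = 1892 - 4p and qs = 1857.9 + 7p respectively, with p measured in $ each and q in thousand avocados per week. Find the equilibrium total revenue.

Total revenue = 5826.76

Set qd = qs: 1892 - 4p = 1857.9 + 7p, so 34.1 = 11p and p* = 3.1.
Substitute back: q* = 1892 - 4(3.1) = 1879.6.
Total revenue = p* × q* = 3.1 × 1879.6 = 5826.76.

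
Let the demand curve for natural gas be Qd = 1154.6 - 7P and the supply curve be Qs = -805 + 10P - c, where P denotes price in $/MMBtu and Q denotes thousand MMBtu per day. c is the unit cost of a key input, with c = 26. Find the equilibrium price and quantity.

P* = 116.8, Q* = 337

With c = 26, supply is Qs = -831 + 10P.
At equilibrium Qd = Qs, so 1154.6 - 7P = -831 + 10P; collecting terms, 1985.6 = 17P and P* = 116.8.
From the demand curve, Q* = 1154.6 - 7(116.8) = 337.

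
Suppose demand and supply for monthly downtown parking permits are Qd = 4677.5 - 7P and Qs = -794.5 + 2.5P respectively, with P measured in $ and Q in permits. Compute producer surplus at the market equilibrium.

Set Qd = Qs: 4677.5 - 7P = -794.5 + 2.5P, so 5472 = 9.5P and P* = 576.
Plugging P* into demand: Q* = 4677.5 - 7(576) = 645.5.
Supply choke price (Qs = 0): P = 317.8. Producer surplus = ½ × (576 - 317.8) × 645.5 = 83334.05.

Producer surplus = 83334.05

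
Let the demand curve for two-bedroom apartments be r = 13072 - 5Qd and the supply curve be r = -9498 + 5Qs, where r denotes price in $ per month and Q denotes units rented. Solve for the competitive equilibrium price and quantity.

r* = 1787, Q* = 2257

Solving each curve for Q: Qd = 2614.4 - 0.2r and Qs = 1899.6 + 0.2r.
Equating demand and supply, 2614.4 - 0.2r = 1899.6 + 0.2r gives 0.4r = 714.8, so r* = 1787.
Then Q* = 2614.4 - 0.2(1787) = 2257.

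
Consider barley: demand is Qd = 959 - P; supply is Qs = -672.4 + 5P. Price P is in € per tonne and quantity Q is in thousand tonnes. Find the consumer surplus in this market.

Consumer surplus = 236053.205

At equilibrium Qd = Qs, so 959 - P = -672.4 + 5P; collecting terms, 1631.4 = 6P and P* = 271.9.
Plugging P* into demand: Q* = 959 - 271.9 = 687.1.
Demand choke price (Qd = 0): P = 959. Consumer surplus = ½ × (959 - 271.9) × 687.1 = 236053.205.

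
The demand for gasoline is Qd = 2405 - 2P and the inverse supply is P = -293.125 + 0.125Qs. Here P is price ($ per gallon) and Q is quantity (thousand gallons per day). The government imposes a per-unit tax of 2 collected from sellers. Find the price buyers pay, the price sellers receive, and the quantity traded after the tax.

P_b = 7.6, P_s = 5.6, Q = 2389.8

Rewriting in direct form: Qs = 2345 + 8P.
The tax drives a wedge P_b - P_s = 2. Substituting P_s = P_b - 2 into supply: Qs = 2329 + 8P_b.
Market clearing requires 2405 - 2P_b = 2329 + 8P_b; hence 76 = 10P_b and P_b = 7.6.
So P_s = 5.6 and the quantity traded is Q = 2405 - 2(7.6) = 2389.8.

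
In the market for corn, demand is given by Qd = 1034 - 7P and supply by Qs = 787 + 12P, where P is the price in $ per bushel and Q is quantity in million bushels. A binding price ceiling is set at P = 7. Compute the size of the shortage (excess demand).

At P = 7: Qd = 985 and Qs = 871.
Shortage = Qd - Qs = 985 - 871 = 114.

Shortage = 114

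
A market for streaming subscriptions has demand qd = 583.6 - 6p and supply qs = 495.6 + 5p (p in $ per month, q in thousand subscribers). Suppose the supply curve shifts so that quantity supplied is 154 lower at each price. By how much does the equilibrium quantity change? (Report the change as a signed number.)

Δq = -84

At equilibrium qd = qs, so 583.6 - 6p = 495.6 + 5p; collecting terms, 88 = 11p and p* = 8.
Substitute back: q* = 583.6 - 6(8) = 535.6.
After the shift, supply is qs = 341.6 + 5p.
New equilibrium: 242 = 11p, so p = 22 and q = 451.6.
Δq = 451.6 - 535.6 = -84.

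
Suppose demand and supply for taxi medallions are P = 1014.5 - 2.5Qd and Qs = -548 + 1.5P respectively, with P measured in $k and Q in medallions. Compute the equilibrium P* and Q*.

P* = 502, Q* = 205

Rewriting in direct form: Qd = 405.8 - 0.4P.
At equilibrium Qd = Qs, so 405.8 - 0.4P = -548 + 1.5P; collecting terms, 953.8 = 1.9P and P* = 502.
Then Q* = 405.8 - 0.4(502) = 205.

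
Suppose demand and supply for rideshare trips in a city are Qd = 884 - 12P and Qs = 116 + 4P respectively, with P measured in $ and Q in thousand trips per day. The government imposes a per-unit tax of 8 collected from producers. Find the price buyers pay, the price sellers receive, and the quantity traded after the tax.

P_b = 50, P_s = 42, Q = 284

With a tax of 8 on producers, they supply based on the net price P_s = P_b - 8, so Qs = 84 + 4P_b.
Set Qd = Qs: 884 - 12P_b = 84 + 4P_b, so 800 = 16P_b and P_b = 50.
Then P_s = 50 - 8 = 42 and Q = 884 - 12(50) = 284.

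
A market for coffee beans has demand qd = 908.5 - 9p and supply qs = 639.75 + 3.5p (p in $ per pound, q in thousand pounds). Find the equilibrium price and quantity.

p* = 21.5, q* = 715

Equating demand and supply, 908.5 - 9p = 639.75 + 3.5p gives 12.5p = 268.75, so p* = 21.5.
Then q* = 908.5 - 9(21.5) = 715.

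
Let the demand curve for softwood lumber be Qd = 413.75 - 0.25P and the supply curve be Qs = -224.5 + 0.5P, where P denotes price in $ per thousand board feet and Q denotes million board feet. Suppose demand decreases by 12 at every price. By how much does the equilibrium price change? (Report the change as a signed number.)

ΔP = -16

The market clears where 413.75 - 0.25P = -224.5 + 0.5P. Rearranging, 0.75P = 638.25, hence P* = 851.
Then Q* = 413.75 - 0.25(851) = 201.
After the shift, demand is Qd = 401.75 - 0.25P.
The new intersection has 626.25 = 0.75P, i.e. P = 835, Q = 193.
ΔP = 835 - 851 = -16.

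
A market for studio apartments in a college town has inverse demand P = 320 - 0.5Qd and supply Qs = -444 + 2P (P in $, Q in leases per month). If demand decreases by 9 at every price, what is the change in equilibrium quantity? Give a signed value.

ΔQ = -4.5

In direct form, Qd = 640 - 2P.
At equilibrium Qd = Qs, so 640 - 2P = -444 + 2P; collecting terms, 1084 = 4P and P* = 271.
Then Q* = 640 - 2(271) = 98.
After the shift, demand is Qd = 631 - 2P.
The new intersection has 1075 = 4P, i.e. P = 268.75, Q = 93.5.
ΔQ = 93.5 - 98 = -4.5.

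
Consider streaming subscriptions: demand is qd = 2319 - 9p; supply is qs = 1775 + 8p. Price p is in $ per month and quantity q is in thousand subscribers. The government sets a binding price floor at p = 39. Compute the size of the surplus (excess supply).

Surplus = 119

With p fixed at 39, quantity demanded is 1968 and quantity supplied is 2087.
Surplus = qs - qd = 2087 - 1968 = 119.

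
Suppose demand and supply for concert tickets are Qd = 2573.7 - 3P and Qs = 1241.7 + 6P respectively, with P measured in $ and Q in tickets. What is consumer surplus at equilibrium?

Consumer surplus = 755937.015

The market clears where 2573.7 - 3P = 1241.7 + 6P. Rearranging, 9P = 1332, hence P* = 148.
Plugging P* into demand: Q* = 2573.7 - 3(148) = 2129.7.
Demand choke price (Qd = 0): P = 2573.7/3 = 857.9. Consumer surplus = ½ × (857.9 - 148) × 2129.7 = 755937.015.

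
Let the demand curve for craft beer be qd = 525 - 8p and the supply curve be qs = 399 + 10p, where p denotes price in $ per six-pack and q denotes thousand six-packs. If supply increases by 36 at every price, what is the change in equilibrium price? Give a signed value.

Δp = -2

Set qd = qs: 525 - 8p = 399 + 10p, so 126 = 18p and p* = 7.
Substitute back: q* = 525 - 8(7) = 469.
After the shift, supply is qs = 435 + 10p.
Re-solving, 18p = 90 gives p = 5 and q = 485.
Δp = 5 - 7 = -2.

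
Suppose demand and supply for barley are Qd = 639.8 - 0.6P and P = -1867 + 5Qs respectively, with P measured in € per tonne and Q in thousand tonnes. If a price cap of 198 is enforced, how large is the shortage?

Shortage = 108

Rewriting in direct form: Qs = 373.4 + 0.2P.
With P fixed at 198, quantity demanded is 521 and quantity supplied is 413.
Shortage = Qd - Qs = 521 - 413 = 108.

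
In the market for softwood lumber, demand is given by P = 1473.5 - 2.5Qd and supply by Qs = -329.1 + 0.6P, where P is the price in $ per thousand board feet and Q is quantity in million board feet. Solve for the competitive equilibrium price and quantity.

Solving each curve for Q: Qd = 589.4 - 0.4P.
At equilibrium Qd = Qs, so 589.4 - 0.4P = -329.1 + 0.6P; collecting terms, 918.5 = P and P* = 918.5.
Substitute back: Q* = 589.4 - 0.4(918.5) = 222.

P* = 918.5, Q* = 222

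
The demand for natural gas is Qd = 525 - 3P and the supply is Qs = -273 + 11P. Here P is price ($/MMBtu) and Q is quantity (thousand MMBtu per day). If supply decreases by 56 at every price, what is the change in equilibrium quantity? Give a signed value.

ΔQ = -12

The market clears where 525 - 3P = -273 + 11P. Rearranging, 14P = 798, hence P* = 57.
From the demand curve, Q* = 525 - 3(57) = 354.
After the shift, supply is Qs = -329 + 11P.
The new intersection has 854 = 14P, i.e. P = 61, Q = 342.
ΔQ = 342 - 354 = -12.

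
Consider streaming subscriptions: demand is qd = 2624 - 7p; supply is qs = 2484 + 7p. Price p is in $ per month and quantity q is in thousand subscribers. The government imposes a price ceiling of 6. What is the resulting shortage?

Shortage = 56

With p fixed at 6, quantity demanded is 2582 and quantity supplied is 2526.
Shortage = qd - qs = 2582 - 2526 = 56.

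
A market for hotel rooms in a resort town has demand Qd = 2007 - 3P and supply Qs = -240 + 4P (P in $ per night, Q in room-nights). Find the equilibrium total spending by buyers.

Total spending by buyers = 335124

At equilibrium Qd = Qs, so 2007 - 3P = -240 + 4P; collecting terms, 2247 = 7P and P* = 321.
From the demand curve, Q* = 2007 - 3(321) = 1044.
Total spending by buyers = P* × Q* = 321 × 1044 = 335124.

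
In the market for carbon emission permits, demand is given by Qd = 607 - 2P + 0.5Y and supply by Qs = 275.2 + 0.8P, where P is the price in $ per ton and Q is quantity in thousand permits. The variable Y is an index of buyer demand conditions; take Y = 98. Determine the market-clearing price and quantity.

With Y = 98, demand is Qd = 656 - 2P.
Set Qd = Qs: 656 - 2P = 275.2 + 0.8P, so 380.8 = 2.8P and P* = 136.
Plugging P* into demand: Q* = 656 - 2(136) = 384.

P* = 136, Q* = 384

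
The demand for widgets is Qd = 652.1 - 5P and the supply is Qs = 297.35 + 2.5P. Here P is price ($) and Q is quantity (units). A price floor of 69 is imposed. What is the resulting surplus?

Evaluating both curves at the floor price 69 gives Qd = 307.1, Qs = 469.85.
Surplus = Qs - Qd = 469.85 - 307.1 = 162.75.

Surplus = 162.75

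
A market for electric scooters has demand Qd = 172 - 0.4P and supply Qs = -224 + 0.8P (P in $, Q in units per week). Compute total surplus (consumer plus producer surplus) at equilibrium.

Total surplus = 3000

Set Qd = Qs: 172 - 0.4P = -224 + 0.8P, so 396 = 1.2P and P* = 330.
Plugging P* into demand: Q* = 172 - 0.4(330) = 40.
Demand choke price = 430; supply choke price = 280. CS = ½(430 - 330)(40) = 2000; PS = ½(330 - 280)(40) = 1000. Total surplus = 3000.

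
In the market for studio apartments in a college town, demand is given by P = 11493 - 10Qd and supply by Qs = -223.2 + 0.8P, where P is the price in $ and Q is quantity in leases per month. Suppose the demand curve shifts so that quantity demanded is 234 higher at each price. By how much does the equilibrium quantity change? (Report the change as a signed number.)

ΔQ = 208

Solving each curve for Q: Qd = 1149.3 - 0.1P.
The market clears where 1149.3 - 0.1P = -223.2 + 0.8P. Rearranging, 0.9P = 1372.5, hence P* = 1525.
Substitute back: Q* = 1149.3 - 0.1(1525) = 996.8.
After the shift, demand is Qd = 1383.3 - 0.1P.
New equilibrium: 1606.5 = 0.9P, so P = 1785 and Q = 1204.8.
ΔQ = 1204.8 - 996.8 = 208.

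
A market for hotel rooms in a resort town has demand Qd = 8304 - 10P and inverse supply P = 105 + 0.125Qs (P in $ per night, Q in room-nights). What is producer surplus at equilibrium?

Rewriting in direct form: Qs = -840 + 8P.
Equating demand and supply, 8304 - 10P = -840 + 8P gives 18P = 9144, so P* = 508.
Substitute back: Q* = 8304 - 10(508) = 3224.
Supply choke price (Qs = 0): P = 105. Producer surplus = ½ × (508 - 105) × 3224 = 649636.

Producer surplus = 649636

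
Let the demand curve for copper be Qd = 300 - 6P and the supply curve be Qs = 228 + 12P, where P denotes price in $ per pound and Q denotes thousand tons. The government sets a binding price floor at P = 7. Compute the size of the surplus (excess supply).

Surplus = 54

At P = 7: Qd = 258 and Qs = 312.
Surplus = Qs - Qd = 312 - 258 = 54.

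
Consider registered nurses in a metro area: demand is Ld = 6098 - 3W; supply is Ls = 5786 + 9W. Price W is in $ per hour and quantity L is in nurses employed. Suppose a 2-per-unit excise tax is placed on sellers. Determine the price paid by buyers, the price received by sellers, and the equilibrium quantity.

W_b = 27.5, W_s = 25.5, L = 6015.5

The tax drives a wedge W_b - W_s = 2. Substituting W_s = W_b - 2 into supply: Ls = 5768 + 9W_b.
Set Ld = Ls: 6098 - 3W_b = 5768 + 9W_b, so 330 = 12W_b and W_b = 27.5.
Then W_s = 27.5 - 2 = 25.5 and L = 6098 - 3(27.5) = 6015.5.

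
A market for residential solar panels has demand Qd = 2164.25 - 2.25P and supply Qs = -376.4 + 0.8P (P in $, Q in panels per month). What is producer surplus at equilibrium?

Set Qd = Qs: 2164.25 - 2.25P = -376.4 + 0.8P, so 2540.65 = 3.05P and P* = 833.
From the demand curve, Q* = 2164.25 - 2.25(833) = 290.
Supply choke price (Qs = 0): P = 470.5. Producer surplus = ½ × (833 - 470.5) × 290 = 52562.5.

Producer surplus = 52562.5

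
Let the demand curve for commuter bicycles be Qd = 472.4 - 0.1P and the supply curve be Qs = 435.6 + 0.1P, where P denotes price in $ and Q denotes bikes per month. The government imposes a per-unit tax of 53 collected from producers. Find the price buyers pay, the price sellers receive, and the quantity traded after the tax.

P_b = 210.5, P_s = 157.5, Q = 451.35

Producers keep P_s = P_b - 53 per unit, so supply in terms of the buyer price is Qs = 430.3 + 0.1P_b.
Equate demand and the shifted supply: 472.4 - 0.1P_b = 430.3 + 0.1P_b, giving 0.2P_b = 42.1, so P_b = 210.5.
Then P_s = 210.5 - 53 = 157.5 and Q = 472.4 - 0.1(210.5) = 451.35.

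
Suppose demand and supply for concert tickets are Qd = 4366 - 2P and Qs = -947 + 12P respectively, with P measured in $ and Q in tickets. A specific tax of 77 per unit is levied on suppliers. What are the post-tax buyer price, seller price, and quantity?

With a tax of 77 on suppliers, they supply based on the net price P_s = P_b - 77, so Qs = -1871 + 12P_b.
Market clearing requires 4366 - 2P_b = -1871 + 12P_b; hence 6237 = 14P_b and P_b = 445.5.
Then P_s = 445.5 - 77 = 368.5 and Q = 4366 - 2(445.5) = 3475.

P_b = 445.5, P_s = 368.5, Q = 3475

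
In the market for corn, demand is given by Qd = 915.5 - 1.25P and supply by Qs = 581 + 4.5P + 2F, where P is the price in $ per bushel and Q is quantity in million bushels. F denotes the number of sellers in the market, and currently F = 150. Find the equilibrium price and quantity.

With F = 150, supply is Qs = 881 + 4.5P.
Equating demand and supply, 915.5 - 1.25P = 881 + 4.5P gives 5.75P = 34.5, so P* = 6.
Then Q* = 915.5 - 1.25(6) = 908.

P* = 6, Q* = 908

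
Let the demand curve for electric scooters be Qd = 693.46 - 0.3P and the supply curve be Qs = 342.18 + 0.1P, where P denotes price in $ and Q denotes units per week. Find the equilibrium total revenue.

The market clears where 693.46 - 0.3P = 342.18 + 0.1P. Rearranging, 0.4P = 351.28, hence P* = 878.2.
Then Q* = 693.46 - 0.3(878.2) = 430.
Total revenue = P* × Q* = 878.2 × 430 = 377626.

Total revenue = 377626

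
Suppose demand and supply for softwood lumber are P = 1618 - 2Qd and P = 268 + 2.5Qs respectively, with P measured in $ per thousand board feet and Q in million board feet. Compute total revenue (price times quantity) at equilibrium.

Total revenue = 305400

Solving each curve for Q: Qd = 809 - 0.5P and Qs = -107.2 + 0.4P.
The market clears where 809 - 0.5P = -107.2 + 0.4P. Rearranging, 0.9P = 916.2, hence P* = 1018.
Then Q* = 809 - 0.5(1018) = 300.
Total revenue = P* × Q* = 1018 × 300 = 305400.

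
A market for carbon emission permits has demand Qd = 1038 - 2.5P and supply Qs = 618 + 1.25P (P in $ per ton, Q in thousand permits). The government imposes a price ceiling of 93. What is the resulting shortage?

At P = 93: Qd = 805.5 and Qs = 734.25.
Shortage = Qd - Qs = 805.5 - 734.25 = 71.25.

Shortage = 71.25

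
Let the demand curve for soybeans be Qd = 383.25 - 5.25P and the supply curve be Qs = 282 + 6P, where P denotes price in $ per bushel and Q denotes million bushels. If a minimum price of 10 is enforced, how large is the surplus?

With P fixed at 10, quantity demanded is 330.75 and quantity supplied is 342.
Surplus = Qs - Qd = 342 - 330.75 = 11.25.

Surplus = 11.25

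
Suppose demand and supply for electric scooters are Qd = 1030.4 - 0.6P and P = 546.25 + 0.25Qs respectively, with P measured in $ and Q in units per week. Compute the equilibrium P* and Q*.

P* = 699, Q* = 611

Solving each curve for Q: Qs = -2185 + 4P.
Equating demand and supply, 1030.4 - 0.6P = -2185 + 4P gives 4.6P = 3215.4, so P* = 699.
From the demand curve, Q* = 1030.4 - 0.6(699) = 611.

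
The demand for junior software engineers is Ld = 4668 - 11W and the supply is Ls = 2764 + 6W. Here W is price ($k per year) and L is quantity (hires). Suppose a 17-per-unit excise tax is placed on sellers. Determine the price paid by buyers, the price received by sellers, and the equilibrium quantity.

W_b = 118, W_s = 101, L = 3370

Sellers keep W_s = W_b - 17 per unit, so supply in terms of the buyer price is Ls = 2662 + 6W_b.
Market clearing requires 4668 - 11W_b = 2662 + 6W_b; hence 2006 = 17W_b and W_b = 118.
So W_s = 101 and the quantity traded is L = 4668 - 11(118) = 3370.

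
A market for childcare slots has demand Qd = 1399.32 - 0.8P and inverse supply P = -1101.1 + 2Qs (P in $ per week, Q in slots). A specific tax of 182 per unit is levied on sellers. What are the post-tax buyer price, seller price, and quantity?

P_b = 722.9, P_s = 540.9, Q = 821

In direct form, Qs = 550.55 + 0.5P.
With a tax of 182 on sellers, they supply based on the net price P_s = P_b - 182, so Qs = 459.55 + 0.5P_b.
Market clearing requires 1399.32 - 0.8P_b = 459.55 + 0.5P_b; hence 939.77 = 1.3P_b and P_b = 722.9.
Then P_s = 722.9 - 182 = 540.9 and Q = 1399.32 - 0.8(722.9) = 821.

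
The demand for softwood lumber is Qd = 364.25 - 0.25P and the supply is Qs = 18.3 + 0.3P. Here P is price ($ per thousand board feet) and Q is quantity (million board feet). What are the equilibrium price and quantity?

The market clears where 364.25 - 0.25P = 18.3 + 0.3P. Rearranging, 0.55P = 345.95, hence P* = 629.
Plugging P* into demand: Q* = 364.25 - 0.25(629) = 207.

P* = 629, Q* = 207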